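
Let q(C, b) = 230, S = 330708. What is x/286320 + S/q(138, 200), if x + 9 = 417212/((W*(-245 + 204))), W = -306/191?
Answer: 11879778966227/8261992656 ≈ 1437.9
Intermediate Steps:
W = -306/191 (W = -306*1/191 = -306/191 ≈ -1.6021)
x = 39787289/6273 (x = -9 + 417212/((-306*(-245 + 204)/191)) = -9 + 417212/((-306/191*(-41))) = -9 + 417212/(12546/191) = -9 + 417212*(191/12546) = -9 + 39843746/6273 = 39787289/6273 ≈ 6342.6)
x/286320 + S/q(138, 200) = (39787289/6273)/286320 + 330708/230 = (39787289/6273)*(1/286320) + 330708*(1/230) = 39787289/1796085360 + 165354/115 = 11879778966227/8261992656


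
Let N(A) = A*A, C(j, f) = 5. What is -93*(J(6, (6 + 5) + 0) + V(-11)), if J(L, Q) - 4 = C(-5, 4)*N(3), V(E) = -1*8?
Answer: -3813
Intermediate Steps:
V(E) = -8
N(A) = A**2
J(L, Q) = 49 (J(L, Q) = 4 + 5*3**2 = 4 + 5*9 = 4 + 45 = 49)
-93*(J(6, (6 + 5) + 0) + V(-11)) = -93*(49 - 8) = -93*41 = -3813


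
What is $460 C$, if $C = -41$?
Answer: $-18860$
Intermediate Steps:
$460 C = 460 \left(-41\right) = -18860$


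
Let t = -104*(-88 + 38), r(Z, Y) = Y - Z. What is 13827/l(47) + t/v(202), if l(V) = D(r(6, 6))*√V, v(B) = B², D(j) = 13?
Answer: 1300/10201 + 13827*√47/611 ≈ 155.27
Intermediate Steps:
t = 5200 (t = -104*(-50) = 5200)
l(V) = 13*√V
13827/l(47) + t/v(202) = 13827/((13*√47)) + 5200/(202²) = 13827*(√47/611) + 5200/40804 = 13827*√47/611 + 5200*(1/40804) = 13827*√47/611 + 1300/10201 = 1300/10201 + 13827*√47/611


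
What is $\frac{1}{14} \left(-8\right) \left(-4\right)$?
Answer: $\frac{16}{7} \approx 2.2857$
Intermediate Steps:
$\frac{1}{14} \left(-8\right) \left(-4\right) = \left(- \frac{4}{7}\right) \left(-4\right) = \frac{16}{7}$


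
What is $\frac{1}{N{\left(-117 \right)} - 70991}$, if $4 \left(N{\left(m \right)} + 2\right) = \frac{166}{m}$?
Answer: $- \frac{234}{16612445} \approx -1.4086 \cdot 10^{-5}$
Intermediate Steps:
$N{\left(m \right)} = -2 + \frac{83}{2 m}$ ($N{\left(m \right)} = -2 + \frac{166 \frac{1}{m}}{4} = -2 + \frac{83}{2 m}$)
$\frac{1}{N{\left(-117 \right)} - 70991} = \frac{1}{\left(-2 + \frac{83}{2 \left(-117\right)}\right) - 70991} = \frac{1}{\left(-2 + \frac{83}{2} \left(- \frac{1}{117}\right)\right) - 70991} = \frac{1}{\left(-2 - \frac{83}{234}\right) - 70991} = \frac{1}{- \frac{551}{234} - 70991} = \frac{1}{- \frac{16612445}{234}} = - \frac{234}{16612445}$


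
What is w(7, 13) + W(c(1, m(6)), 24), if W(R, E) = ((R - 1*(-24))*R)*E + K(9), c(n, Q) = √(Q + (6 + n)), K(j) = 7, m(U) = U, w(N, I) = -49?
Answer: 270 + 576*√13 ≈ 2346.8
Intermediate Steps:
c(n, Q) = √(6 + Q + n)
W(R, E) = 7 + E*R*(24 + R) (W(R, E) = ((R - 1*(-24))*R)*E + 7 = ((R + 24)*R)*E + 7 = ((24 + R)*R)*E + 7 = (R*(24 + R))*E + 7 = E*R*(24 + R) + 7 = 7 + E*R*(24 + R))
w(7, 13) + W(c(1, m(6)), 24) = -49 + (7 + 24*(√(6 + 6 + 1))² + 24*24*√(6 + 6 + 1)) = -49 + (7 + 24*(√13)² + 24*24*√13) = -49 + (7 + 24*13 + 576*√13) = -49 + (7 + 312 + 576*√13) = -49 + (319 + 576*√13) = 270 + 576*√13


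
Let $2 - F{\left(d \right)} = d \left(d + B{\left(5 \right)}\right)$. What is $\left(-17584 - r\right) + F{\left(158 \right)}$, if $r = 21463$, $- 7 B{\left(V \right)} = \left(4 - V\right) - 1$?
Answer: $- \frac{448379}{7} \approx -64054.0$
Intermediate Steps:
$B{\left(V \right)} = - \frac{3}{7} + \frac{V}{7}$ ($B{\left(V \right)} = - \frac{\left(4 - V\right) - 1}{7} = - \frac{3 - V}{7} = - \frac{3}{7} + \frac{V}{7}$)
$F{\left(d \right)} = 2 - d \left(\frac{2}{7} + d\right)$ ($F{\left(d \right)} = 2 - d \left(d + \left(- \frac{3}{7} + \frac{1}{7} \cdot 5\right)\right) = 2 - d \left(d + \left(- \frac{3}{7} + \frac{5}{7}\right)\right) = 2 - d \left(d + \frac{2}{7}\right) = 2 - d \left(\frac{2}{7} + d\right)$)
$\left(-17584 - r\right) + F{\left(158 \right)} = \left(-17584 - 21463\right) - \frac{175050}{7} = -39047 - \frac{175050}{7} = - \frac{448379}{7}$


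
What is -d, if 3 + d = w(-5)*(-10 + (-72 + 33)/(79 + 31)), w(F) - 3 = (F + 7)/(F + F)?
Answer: 8798/275 ≈ 31.993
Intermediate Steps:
w(F) = 3 + (7 + F)/(2*F) (w(F) = 3 + (F + 7)/(F + F) = 3 + (7 + F)/((2*F)) = 3 + (7 + F)*(1/(2*F)) = 3 + (7 + F)/(2*F))
d = -8798/275 (d = -3 + ((7/2)*(1 - 5)/(-5))*(-10 + (-72 + 33)/(79 + 31)) = -3 + ((7/2)*(-⅕)*(-4))*(-10 - 39/110) = -3 + 14*(-10 - 39*1/110)/5 = -3 + 14*(-10 - 39/110)/5 = -3 + (14/5)*(-1139/110) = -3 - 7973/275 = -8798/275 ≈ -31.993)
-d = -1*(-8798/275) = 8798/275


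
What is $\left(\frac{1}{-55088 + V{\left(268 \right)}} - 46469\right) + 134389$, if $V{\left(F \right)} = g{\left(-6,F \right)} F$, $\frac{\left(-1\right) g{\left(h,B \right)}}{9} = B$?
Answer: $\frac{61676231679}{701504} \approx 87920.0$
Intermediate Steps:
$g{\left(h,B \right)} = - 9 B$
$V{\left(F \right)} = - 9 F^{2}$ ($V{\left(F \right)} = - 9 F F = - 9 F^{2}$)
$\left(\frac{1}{-55088 + V{\left(268 \right)}} - 46469\right) + 134389 = \left(\frac{1}{-55088 - 9 \cdot 268^{2}} - 46469\right) + 134389 = \left(\frac{1}{-55088 - 646416} - 46469\right) + 134389 = \left(\frac{1}{-701504} - 46469\right) + 134389 = \left(- \frac{1}{701504} - 46469\right) + 134389 = - \frac{32598189377}{701504} + 134389 = \frac{61676231679}{701504}$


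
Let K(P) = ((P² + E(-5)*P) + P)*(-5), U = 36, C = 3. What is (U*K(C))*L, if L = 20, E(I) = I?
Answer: 10800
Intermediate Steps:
K(P) = -5*P² + 20*P (K(P) = ((P² - 5*P) + P)*(-5) = (P² - 4*P)*(-5) = -5*P² + 20*P)
(U*K(C))*L = (36*(5*3*(4 - 1*3)))*20 = (36*(5*3*(4 - 3)))*20 = (36*(5*3*1))*20 = (36*15)*20 = 540*20 = 10800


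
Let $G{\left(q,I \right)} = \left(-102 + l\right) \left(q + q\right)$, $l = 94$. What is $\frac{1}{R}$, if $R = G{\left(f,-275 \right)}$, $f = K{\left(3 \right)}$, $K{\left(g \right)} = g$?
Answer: $- \frac{1}{48} \approx -0.020833$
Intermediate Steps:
$f = 3$
$G{\left(q,I \right)} = - 16 q$ ($G{\left(q,I \right)} = \left(-102 + 94\right) \left(q + q\right) = - 8 \cdot 2 q = - 16 q$)
$R = -48$ ($R = \left(-16\right) 3 = -48$)
$\frac{1}{R} = \frac{1}{-48} = - \frac{1}{48}$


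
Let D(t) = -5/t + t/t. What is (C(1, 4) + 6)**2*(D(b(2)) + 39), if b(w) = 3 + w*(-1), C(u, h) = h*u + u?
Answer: 4235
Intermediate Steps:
C(u, h) = u + h*u
b(w) = 3 - w
D(t) = 1 - 5/t (D(t) = -5/t + 1 = 1 - 5/t)
(C(1, 4) + 6)**2*(D(b(2)) + 39) = (1*(1 + 4) + 6)**2*((-5 + (3 - 1*2))/(3 - 1*2) + 39) = (1*5 + 6)**2*((-5 + (3 - 2))/(3 - 2) + 39) = (5 + 6)**2*((-5 + 1)/1 + 39) = 11**2*(1*(-4) + 39) = 121*(-4 + 39) = 121*35 = 4235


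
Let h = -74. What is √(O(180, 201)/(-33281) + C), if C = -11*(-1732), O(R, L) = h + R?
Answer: 7*√430662596514/33281 ≈ 138.03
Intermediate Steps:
O(R, L) = -74 + R
C = 19052
√(O(180, 201)/(-33281) + C) = √((-74 + 180)/(-33281) + 19052) = √(106*(-1/33281) + 19052) = √(-106/33281 + 19052) = √(634069506/33281) = 7*√430662596514/33281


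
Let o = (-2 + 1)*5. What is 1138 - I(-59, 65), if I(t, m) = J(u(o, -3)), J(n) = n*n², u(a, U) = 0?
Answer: 1138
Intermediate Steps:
o = -5 (o = -1*5 = -5)
J(n) = n³
I(t, m) = 0 (I(t, m) = 0³ = 0)
1138 - I(-59, 65) = 1138 - 1*0 = 1138 + 0 = 1138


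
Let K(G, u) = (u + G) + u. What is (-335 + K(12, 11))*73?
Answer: -21973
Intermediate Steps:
K(G, u) = G + 2*u (K(G, u) = (G + u) + u = G + 2*u)
(-335 + K(12, 11))*73 = (-335 + (12 + 2*11))*73 = (-335 + (12 + 22))*73 = (-335 + 34)*73 = -301*73 = -21973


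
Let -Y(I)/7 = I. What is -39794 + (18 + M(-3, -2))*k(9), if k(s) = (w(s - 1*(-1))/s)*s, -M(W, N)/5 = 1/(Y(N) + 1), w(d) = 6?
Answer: -39688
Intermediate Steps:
Y(I) = -7*I
M(W, N) = -5/(1 - 7*N) (M(W, N) = -5/(-7*N + 1) = -5/(1 - 7*N))
k(s) = 6 (k(s) = (6/s)*s = 6)
-39794 + (18 + M(-3, -2))*k(9) = -39794 + (18 + 5/(-1 + 7*(-2)))*6 = -39794 + (18 + 5/(-1 - 14))*6 = -39794 + (18 + 5/(-15))*6 = -39794 + (18 + 5*(-1/15))*6 = -39794 + (18 - ⅓)*6 = -39794 + (53/3)*6 = -39794 + 106 = -39688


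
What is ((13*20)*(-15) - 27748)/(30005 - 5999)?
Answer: -15824/12003 ≈ -1.3183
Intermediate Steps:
((13*20)*(-15) - 27748)/(30005 - 5999) = (260*(-15) - 27748)/24006 = (-3900 - 27748)*(1/24006) = -31648*1/24006 = -15824/12003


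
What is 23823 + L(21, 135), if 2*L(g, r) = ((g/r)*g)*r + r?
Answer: 24111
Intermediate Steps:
L(g, r) = r/2 + g**2/2 (L(g, r) = (((g/r)*g)*r + r)/2 = ((g**2/r)*r + r)/2 = (g**2 + r)/2 = (r + g**2)/2 = r/2 + g**2/2)
23823 + L(21, 135) = 23823 + ((1/2)*135 + (1/2)*21**2) = 23823 + (135/2 + (1/2)*441) = 23823 + (135/2 + 441/2) = 23823 + 288 = 24111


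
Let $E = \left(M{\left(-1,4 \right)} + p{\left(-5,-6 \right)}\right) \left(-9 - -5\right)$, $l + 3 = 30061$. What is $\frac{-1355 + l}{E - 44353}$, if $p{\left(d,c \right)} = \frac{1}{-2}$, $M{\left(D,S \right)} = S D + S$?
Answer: $- \frac{28703}{44351} \approx -0.64718$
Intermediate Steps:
$l = 30058$ ($l = -3 + 30061 = 30058$)
$M{\left(D,S \right)} = S + D S$ ($M{\left(D,S \right)} = D S + S = S + D S$)
$p{\left(d,c \right)} = - \frac{1}{2}$
$E = 2$ ($E = \left(4 \left(1 - 1\right) - \frac{1}{2}\right) \left(-9 - -5\right) = \left(4 \cdot 0 - \frac{1}{2}\right) \left(-9 + 5\right) = \left(0 - \frac{1}{2}\right) \left(-4\right) = \left(- \frac{1}{2}\right) \left(-4\right) = 2$)
$\frac{-1355 + l}{E - 44353} = \frac{-1355 + 30058}{2 - 44353} = \frac{28703}{-44351} = 28703 \left(- \frac{1}{44351}\right) = - \frac{28703}{44351}$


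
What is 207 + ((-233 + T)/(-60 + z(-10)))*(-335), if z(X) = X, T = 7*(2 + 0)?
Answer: -11775/14 ≈ -841.07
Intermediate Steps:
T = 14 (T = 7*2 = 14)
207 + ((-233 + T)/(-60 + z(-10)))*(-335) = 207 + ((-233 + 14)/(-60 - 10))*(-335) = 207 - 219/(-70)*(-335) = 207 - 219*(-1/70)*(-335) = 207 + (219/70)*(-335) = 207 - 14673/14 = -11775/14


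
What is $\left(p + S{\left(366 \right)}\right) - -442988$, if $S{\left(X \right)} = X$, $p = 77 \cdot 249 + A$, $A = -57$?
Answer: $462470$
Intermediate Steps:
$p = 19116$ ($p = 77 \cdot 249 - 57 = 19173 - 57 = 19116$)
$\left(p + S{\left(366 \right)}\right) - -442988 = \left(19116 + 366\right) - -442988 = 19482 + 442988 = 462470$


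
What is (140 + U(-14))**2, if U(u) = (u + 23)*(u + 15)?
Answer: 22201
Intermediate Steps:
U(u) = (15 + u)*(23 + u) (U(u) = (23 + u)*(15 + u) = (15 + u)*(23 + u))
(140 + U(-14))**2 = (140 + (345 + (-14)**2 + 38*(-14)))**2 = (140 + (345 + 196 - 532))**2 = (140 + 9)**2 = 149**2 = 22201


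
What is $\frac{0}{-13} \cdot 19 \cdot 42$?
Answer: $0$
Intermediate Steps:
$\frac{0}{-13} \cdot 19 \cdot 42 = 0 \left(- \frac{1}{13}\right) 19 \cdot 42 = 0 \cdot 19 \cdot 42 = 0 \cdot 42 = 0$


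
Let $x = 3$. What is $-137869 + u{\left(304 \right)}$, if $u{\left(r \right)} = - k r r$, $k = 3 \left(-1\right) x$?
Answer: $693875$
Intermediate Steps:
$k = -9$ ($k = 3 \left(-1\right) 3 = \left(-3\right) 3 = -9$)
$u{\left(r \right)} = 9 r^{2}$ ($u{\left(r \right)} = - - 9 r r = - \left(-9\right) r^{2} = 9 r^{2}$)
$-137869 + u{\left(304 \right)} = -137869 + 9 \cdot 304^{2} = -137869 + 9 \cdot 92416 = -137869 + 831744 = 693875$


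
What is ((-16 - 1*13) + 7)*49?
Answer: -1078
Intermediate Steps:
((-16 - 1*13) + 7)*49 = ((-16 - 13) + 7)*49 = (-29 + 7)*49 = -22*49 = -1078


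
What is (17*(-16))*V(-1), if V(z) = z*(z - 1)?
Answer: -544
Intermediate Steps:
V(z) = z*(-1 + z)
(17*(-16))*V(-1) = (17*(-16))*(-(-1 - 1)) = -(-272)*(-2) = -272*2 = -544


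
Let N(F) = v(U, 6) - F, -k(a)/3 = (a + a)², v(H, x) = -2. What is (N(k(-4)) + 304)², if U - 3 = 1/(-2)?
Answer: 244036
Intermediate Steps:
U = 5/2 (U = 3 + 1/(-2) = 3 + 1*(-½) = 3 - ½ = 5/2 ≈ 2.5000)
k(a) = -12*a² (k(a) = -3*(a + a)² = -3*4*a² = -12*a²)
N(F) = -2 - F
(N(k(-4)) + 304)² = ((-2 - (-12)*(-4)²) + 304)² = ((-2 - (-12)*16) + 304)² = ((-2 - 1*(-192)) + 304)² = ((-2 + 192) + 304)² = (190 + 304)² = 494² = 244036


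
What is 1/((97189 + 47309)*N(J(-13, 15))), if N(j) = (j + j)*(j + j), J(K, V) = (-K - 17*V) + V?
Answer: 1/29783349768 ≈ 3.3576e-11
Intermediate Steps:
J(K, V) = -K - 16*V
N(j) = 4*j² (N(j) = (2*j)*(2*j) = 4*j²)
1/((97189 + 47309)*N(J(-13, 15))) = 1/((97189 + 47309)*((4*(-1*(-13) - 16*15)²))) = 1/(144498*((4*(13 - 240)²))) = 1/(144498*((4*(-227)²))) = 1/(144498*((4*51529))) = (1/144498)/206116 = (1/144498)*(1/206116) = 1/29783349768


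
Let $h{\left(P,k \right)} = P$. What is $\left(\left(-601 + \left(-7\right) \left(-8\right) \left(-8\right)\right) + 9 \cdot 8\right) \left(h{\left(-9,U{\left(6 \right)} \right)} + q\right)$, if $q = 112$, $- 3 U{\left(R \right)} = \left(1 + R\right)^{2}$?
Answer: $-100631$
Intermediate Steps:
$U{\left(R \right)} = - \frac{\left(1 + R\right)^{2}}{3}$
$\left(\left(-601 + \left(-7\right) \left(-8\right) \left(-8\right)\right) + 9 \cdot 8\right) \left(h{\left(-9,U{\left(6 \right)} \right)} + q\right) = \left(\left(-601 + \left(-7\right) \left(-8\right) \left(-8\right)\right) + 9 \cdot 8\right) \left(-9 + 112\right) = \left(\left(-601 + 56 \left(-8\right)\right) + 72\right) 103 = \left(\left(-601 - 448\right) + 72\right) 103 = \left(-1049 + 72\right) 103 = \left(-977\right) 103 = -100631$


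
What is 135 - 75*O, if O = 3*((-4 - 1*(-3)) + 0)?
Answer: 360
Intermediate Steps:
O = -3 (O = 3*((-4 + 3) + 0) = 3*(-1 + 0) = 3*(-1) = -3)
135 - 75*O = 135 - 75*(-3) = 135 + 225 = 360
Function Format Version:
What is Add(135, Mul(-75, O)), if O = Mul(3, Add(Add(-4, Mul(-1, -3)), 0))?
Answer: 360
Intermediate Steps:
O = -3 (O = Mul(3, Add(Add(-4, 3), 0)) = Mul(3, Add(-1, 0)) = Mul(3, -1) = -3)
Add(135, Mul(-75, O)) = Add(135, Mul(-75, -3)) = Add(135, 225) = 360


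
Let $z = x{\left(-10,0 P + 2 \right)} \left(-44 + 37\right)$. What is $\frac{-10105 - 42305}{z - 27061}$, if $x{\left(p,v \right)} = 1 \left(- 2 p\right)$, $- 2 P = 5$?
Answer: $\frac{17470}{9067} \approx 1.9268$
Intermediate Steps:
$P = - \frac{5}{2}$ ($P = \left(- \frac{1}{2}\right) 5 = - \frac{5}{2} \approx -2.5$)
$x{\left(p,v \right)} = - 2 p$
$z = -140$ ($z = \left(-2\right) \left(-10\right) \left(-44 + 37\right) = 20 \left(-7\right) = -140$)
$\frac{-10105 - 42305}{z - 27061} = \frac{-10105 - 42305}{-140 - 27061} = - \frac{52410}{-27201} = \left(-52410\right) \left(- \frac{1}{27201}\right) = \frac{17470}{9067}$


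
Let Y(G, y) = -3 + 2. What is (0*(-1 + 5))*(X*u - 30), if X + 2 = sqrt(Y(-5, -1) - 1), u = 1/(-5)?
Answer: 0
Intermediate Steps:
u = -1/5 ≈ -0.20000
Y(G, y) = -1
X = -2 + I*sqrt(2) (X = -2 + sqrt(-1 - 1) = -2 + sqrt(-2) = -2 + I*sqrt(2) ≈ -2.0 + 1.4142*I)
(0*(-1 + 5))*(X*u - 30) = (0*(-1 + 5))*((-2 + I*sqrt(2))*(-1/5) - 30) = (0*4)*((2/5 - I*sqrt(2)/5) - 30) = 0*(-148/5 - I*sqrt(2)/5) = 0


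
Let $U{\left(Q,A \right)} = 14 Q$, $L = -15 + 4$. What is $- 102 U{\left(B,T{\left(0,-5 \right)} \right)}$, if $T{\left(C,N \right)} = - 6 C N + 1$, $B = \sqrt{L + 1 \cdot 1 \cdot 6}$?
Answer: $- 1428 i \sqrt{5} \approx - 3193.1 i$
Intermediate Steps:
$L = -11$
$B = i \sqrt{5}$ ($B = \sqrt{-11 + 1 \cdot 1 \cdot 6} = \sqrt{-11 + 1 \cdot 6} = \sqrt{-11 + 6} = \sqrt{-5} = i \sqrt{5} \approx 2.2361 i$)
$T{\left(C,N \right)} = 1 - 6 C N$ ($T{\left(C,N \right)} = - 6 C N + 1 = 1 - 6 C N$)
$- 102 U{\left(B,T{\left(0,-5 \right)} \right)} = - 102 \cdot 14 i \sqrt{5} = - 1428 i \sqrt{5}$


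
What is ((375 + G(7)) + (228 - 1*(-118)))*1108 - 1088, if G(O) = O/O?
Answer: 798888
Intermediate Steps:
G(O) = 1
((375 + G(7)) + (228 - 1*(-118)))*1108 - 1088 = ((375 + 1) + (228 - 1*(-118)))*1108 - 1088 = (376 + (228 + 118))*1108 - 1088 = (376 + 346)*1108 - 1088 = 722*1108 - 1088 = 799976 - 1088 = 798888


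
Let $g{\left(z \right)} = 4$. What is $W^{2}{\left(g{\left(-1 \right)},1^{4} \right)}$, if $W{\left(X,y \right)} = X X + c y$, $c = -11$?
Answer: $25$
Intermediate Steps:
$W{\left(X,y \right)} = X^{2} - 11 y$ ($W{\left(X,y \right)} = X X - 11 y = X^{2} - 11 y$)
$W^{2}{\left(g{\left(-1 \right)},1^{4} \right)} = \left(4^{2} - 11 \cdot 1^{4}\right)^{2} = \left(16 - 11\right)^{2} = 5^{2} = 25$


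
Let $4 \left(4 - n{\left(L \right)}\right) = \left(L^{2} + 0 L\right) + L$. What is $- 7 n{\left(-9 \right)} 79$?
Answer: $7742$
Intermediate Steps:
$n{\left(L \right)} = 4 - \frac{L}{4} - \frac{L^{2}}{4}$ ($n{\left(L \right)} = 4 - \frac{\left(L^{2} + 0 L\right) + L}{4} = 4 - \frac{\left(L^{2} + 0\right) + L}{4} = 4 - \frac{L^{2} + L}{4} = 4 - \frac{L + L^{2}}{4} = 4 - \left(\frac{L}{4} + \frac{L^{2}}{4}\right) = 4 - \frac{L}{4} - \frac{L^{2}}{4}$)
$- 7 n{\left(-9 \right)} 79 = - 7 \left(4 - - \frac{9}{4} - \frac{\left(-9\right)^{2}}{4}\right) 79 = - 7 \left(4 + \frac{9}{4} - \frac{81}{4}\right) 79 = \left(-7\right) \left(-14\right) 79 = 98 \cdot 79 = 7742$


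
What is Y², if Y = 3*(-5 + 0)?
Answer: 225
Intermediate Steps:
Y = -15 (Y = 3*(-5) = -15)
Y² = (-15)² = 225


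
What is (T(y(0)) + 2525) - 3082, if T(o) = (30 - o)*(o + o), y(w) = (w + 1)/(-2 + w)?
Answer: -1175/2 ≈ -587.50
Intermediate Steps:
y(w) = (1 + w)/(-2 + w)
T(o) = 2*o*(30 - o) (T(o) = (30 - o)*(2*o) = 2*o*(30 - o))
(T(y(0)) + 2525) - 3082 = (2*((1 + 0)/(-2 + 0))*(30 - (1 + 0)/(-2 + 0)) + 2525) - 3082 = (2*(1/(-2))*(30 - 1/(-2)) + 2525) - 3082 = (2*(-½*1)*(30 - (-1)/2) + 2525) - 3082 = (2*(-½)*(30 - 1*(-½)) + 2525) - 3082 = (2*(-½)*(30 + ½) + 2525) - 3082 = (2*(-½)*(61/2) + 2525) - 3082 = (-61/2 + 2525) - 3082 = 4989/2 - 3082 = -1175/2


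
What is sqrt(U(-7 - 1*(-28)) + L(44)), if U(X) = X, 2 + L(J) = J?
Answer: 3*sqrt(7) ≈ 7.9373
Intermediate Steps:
L(J) = -2 + J
sqrt(U(-7 - 1*(-28)) + L(44)) = sqrt((-7 - 1*(-28)) + (-2 + 44)) = sqrt((-7 + 28) + 42) = sqrt(21 + 42) = sqrt(63) = 3*sqrt(7)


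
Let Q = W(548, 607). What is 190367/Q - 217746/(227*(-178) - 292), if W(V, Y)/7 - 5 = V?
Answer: 68178182/1250333 ≈ 54.528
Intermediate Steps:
W(V, Y) = 35 + 7*V
Q = 3871 (Q = 35 + 7*548 = 35 + 3836 = 3871)
190367/Q - 217746/(227*(-178) - 292) = 190367/3871 - 217746/(227*(-178) - 292) = 190367*(1/3871) - 217746/(-40406 - 292) = 190367/3871 - 217746/(-40698) = 190367/3871 - 217746*(-1/40698) = 190367/3871 + 12097/2261 = 68178182/1250333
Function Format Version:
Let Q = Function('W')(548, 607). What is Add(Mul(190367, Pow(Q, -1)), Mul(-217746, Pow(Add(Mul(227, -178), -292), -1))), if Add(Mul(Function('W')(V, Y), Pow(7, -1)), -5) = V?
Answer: Rational(68178182, 1250333) ≈ 54.528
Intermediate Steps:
Function('W')(V, Y) = Add(35, Mul(7, V))
Q = 3871 (Q = Add(35, Mul(7, 548)) = Add(35, 3836) = 3871)
Add(Mul(190367, Pow(Q, -1)), Mul(-217746, Pow(Add(Mul(227, -178), -292), -1))) = Add(Mul(190367, Pow(3871, -1)), Mul(-217746, Pow(Add(Mul(227, -178), -292), -1))) = Add(Mul(190367, Rational(1, 3871)), Mul(-217746, Pow(Add(-40406, -292), -1))) = Add(Rational(190367, 3871), Mul(-217746, Pow(-40698, -1))) = Add(Rational(190367, 3871), Mul(-217746, Rational(-1, 40698))) = Add(Rational(190367, 3871), Rational(12097, 2261)) = Rational(68178182, 1250333)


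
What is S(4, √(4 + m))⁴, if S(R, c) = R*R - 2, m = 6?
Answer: 38416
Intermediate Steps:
S(R, c) = -2 + R² (S(R, c) = R² - 2 = -2 + R²)
S(4, √(4 + m))⁴ = (-2 + 4²)⁴ = (-2 + 16)⁴ = 14⁴ = 38416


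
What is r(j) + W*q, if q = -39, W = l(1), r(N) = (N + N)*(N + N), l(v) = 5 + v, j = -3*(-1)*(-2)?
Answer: -90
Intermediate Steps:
j = -6 (j = 3*(-2) = -6)
r(N) = 4*N² (r(N) = (2*N)*(2*N) = 4*N²)
W = 6 (W = 5 + 1 = 6)
r(j) + W*q = 4*(-6)² + 6*(-39) = 4*36 - 234 = 144 - 234 = -90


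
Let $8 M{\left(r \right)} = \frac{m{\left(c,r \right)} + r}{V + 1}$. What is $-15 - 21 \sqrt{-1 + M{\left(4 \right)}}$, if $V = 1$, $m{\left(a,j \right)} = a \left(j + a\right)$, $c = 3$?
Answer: $- \frac{123}{4} \approx -30.75$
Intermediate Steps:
$m{\left(a,j \right)} = a \left(a + j\right)$
$M{\left(r \right)} = \frac{9}{16} + \frac{r}{4}$ ($M{\left(r \right)} = \frac{\left(3 \left(3 + r\right) + r\right) \frac{1}{1 + 1}}{8} = \frac{\left(\left(9 + 3 r\right) + r\right) \frac{1}{2}}{8} = \frac{\left(9 + 4 r\right) \frac{1}{2}}{8} = \frac{\frac{9}{2} + 2 r}{8} = \frac{9}{16} + \frac{r}{4}$)
$-15 - 21 \sqrt{-1 + M{\left(4 \right)}} = -15 - 21 \sqrt{-1 + \left(\frac{9}{16} + \frac{1}{4} \cdot 4\right)} = -15 - 21 \sqrt{-1 + \left(\frac{9}{16} + 1\right)} = -15 - 21 \sqrt{-1 + \frac{25}{16}} = -15 - 21 \sqrt{\frac{9}{16}} = -15 - \frac{63}{4} = - \frac{123}{4}$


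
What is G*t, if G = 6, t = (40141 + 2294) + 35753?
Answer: 469128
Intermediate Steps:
t = 78188 (t = 42435 + 35753 = 78188)
G*t = 6*78188 = 469128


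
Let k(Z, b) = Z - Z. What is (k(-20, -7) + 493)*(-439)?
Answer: -216427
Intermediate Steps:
k(Z, b) = 0
(k(-20, -7) + 493)*(-439) = (0 + 493)*(-439) = 493*(-439) = -216427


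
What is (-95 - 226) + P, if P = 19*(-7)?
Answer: -454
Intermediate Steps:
P = -133
(-95 - 226) + P = (-95 - 226) - 133 = -321 - 133 = -454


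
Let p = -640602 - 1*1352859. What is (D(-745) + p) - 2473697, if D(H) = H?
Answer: -4467903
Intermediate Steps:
p = -1993461 (p = -640602 - 1352859 = -1993461)
(D(-745) + p) - 2473697 = (-745 - 1993461) - 2473697 = -1994206 - 2473697 = -4467903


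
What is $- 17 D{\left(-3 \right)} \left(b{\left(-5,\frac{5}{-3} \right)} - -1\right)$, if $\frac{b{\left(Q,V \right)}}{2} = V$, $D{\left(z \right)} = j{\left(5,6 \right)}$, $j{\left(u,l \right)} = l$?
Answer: $238$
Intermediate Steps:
$D{\left(z \right)} = 6$
$b{\left(Q,V \right)} = 2 V$
$- 17 D{\left(-3 \right)} \left(b{\left(-5,\frac{5}{-3} \right)} - -1\right) = \left(-17\right) 6 \left(2 \frac{5}{-3} - -1\right) = - 102 \left(2 \cdot 5 \left(- \frac{1}{3}\right) + 1\right) = - 102 \left(2 \left(- \frac{5}{3}\right) + 1\right) = - 102 \left(- \frac{10}{3} + 1\right) = \left(-102\right) \left(- \frac{7}{3}\right) = 238$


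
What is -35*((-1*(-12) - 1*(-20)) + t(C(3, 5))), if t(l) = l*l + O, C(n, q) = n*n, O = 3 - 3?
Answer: -3955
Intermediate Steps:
O = 0
C(n, q) = n²
t(l) = l² (t(l) = l*l + 0 = l² + 0 = l²)
-35*((-1*(-12) - 1*(-20)) + t(C(3, 5))) = -35*((-1*(-12) - 1*(-20)) + (3²)²) = -35*((12 + 20) + 9²) = -35*(32 + 81) = -35*113 = -3955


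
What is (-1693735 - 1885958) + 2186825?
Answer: -1392868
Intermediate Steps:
(-1693735 - 1885958) + 2186825 = -3579693 + 2186825 = -1392868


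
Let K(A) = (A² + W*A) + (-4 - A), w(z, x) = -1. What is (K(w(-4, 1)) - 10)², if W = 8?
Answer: 400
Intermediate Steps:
K(A) = -4 + A² + 7*A (K(A) = (A² + 8*A) + (-4 - A) = -4 + A² + 7*A)
(K(w(-4, 1)) - 10)² = ((-4 + (-1)² + 7*(-1)) - 10)² = ((-4 + 1 - 7) - 10)² = (-10 - 10)² = (-20)² = 400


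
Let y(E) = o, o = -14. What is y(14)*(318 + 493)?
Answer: -11354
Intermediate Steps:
y(E) = -14
y(14)*(318 + 493) = -14*(318 + 493) = -14*811 = -11354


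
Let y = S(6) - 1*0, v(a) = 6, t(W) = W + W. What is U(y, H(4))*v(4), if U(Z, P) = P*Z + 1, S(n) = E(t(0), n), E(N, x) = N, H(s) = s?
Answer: 6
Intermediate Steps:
t(W) = 2*W
S(n) = 0 (S(n) = 2*0 = 0)
y = 0 (y = 0 - 1*0 = 0 + 0 = 0)
U(Z, P) = 1 + P*Z
U(y, H(4))*v(4) = (1 + 4*0)*6 = (1 + 0)*6 = 1*6 = 6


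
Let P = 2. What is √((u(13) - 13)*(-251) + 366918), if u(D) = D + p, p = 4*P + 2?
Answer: 2*√91102 ≈ 603.66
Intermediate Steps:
p = 10 (p = 4*2 + 2 = 8 + 2 = 10)
u(D) = 10 + D (u(D) = D + 10 = 10 + D)
√((u(13) - 13)*(-251) + 366918) = √(((10 + 13) - 13)*(-251) + 366918) = √((23 - 13)*(-251) + 366918) = √(10*(-251) + 366918) = √(-2510 + 366918) = √364408 = 2*√91102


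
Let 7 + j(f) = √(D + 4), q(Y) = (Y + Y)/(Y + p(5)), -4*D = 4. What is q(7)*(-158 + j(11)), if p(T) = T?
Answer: -385/2 + 7*√3/6 ≈ -190.48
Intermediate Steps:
D = -1 (D = -¼*4 = -1)
q(Y) = 2*Y/(5 + Y) (q(Y) = (Y + Y)/(Y + 5) = (2*Y)/(5 + Y) = 2*Y/(5 + Y))
j(f) = -7 + √3 (j(f) = -7 + √(-1 + 4) = -7 + √3)
q(7)*(-158 + j(11)) = (2*7/(5 + 7))*(-158 + (-7 + √3)) = (2*7/12)*(-165 + √3) = (2*7*(1/12))*(-165 + √3) = 7*(-165 + √3)/6 = -385/2 + 7*√3/6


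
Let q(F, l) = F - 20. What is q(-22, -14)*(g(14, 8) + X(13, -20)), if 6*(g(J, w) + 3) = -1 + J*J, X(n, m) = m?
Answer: -399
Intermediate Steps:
q(F, l) = -20 + F
g(J, w) = -19/6 + J²/6 (g(J, w) = -3 + (-1 + J*J)/6 = -3 + (-1 + J²)/6 = -3 + (-⅙ + J²/6) = -19/6 + J²/6)
q(-22, -14)*(g(14, 8) + X(13, -20)) = (-20 - 22)*((-19/6 + (⅙)*14²) - 20) = -42*((-19/6 + (⅙)*196) - 20) = -42*((-19/6 + 98/3) - 20) = -42*(59/2 - 20) = -42*19/2 = -399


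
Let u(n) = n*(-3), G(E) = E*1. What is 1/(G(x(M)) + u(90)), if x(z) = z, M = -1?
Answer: -1/271 ≈ -0.0036900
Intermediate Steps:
G(E) = E
u(n) = -3*n
1/(G(x(M)) + u(90)) = 1/(-1 - 3*90) = 1/(-1 - 270) = 1/(-271) = -1/271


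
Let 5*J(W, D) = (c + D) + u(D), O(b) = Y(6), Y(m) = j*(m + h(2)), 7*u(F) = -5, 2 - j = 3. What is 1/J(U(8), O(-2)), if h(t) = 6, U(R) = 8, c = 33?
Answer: 35/142 ≈ 0.24648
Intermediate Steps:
j = -1 (j = 2 - 1*3 = 2 - 3 = -1)
u(F) = -5/7 (u(F) = (1/7)*(-5) = -5/7)
Y(m) = -6 - m (Y(m) = -(m + 6) = -(6 + m) = -6 - m)
O(b) = -12 (O(b) = -6 - 1*6 = -6 - 6 = -12)
J(W, D) = 226/35 + D/5 (J(W, D) = ((33 + D) - 5/7)/5 = (226/7 + D)/5 = 226/35 + D/5)
1/J(U(8), O(-2)) = 1/(226/35 + (1/5)*(-12)) = 1/(226/35 - 12/5) = 1/(142/35) = 35/142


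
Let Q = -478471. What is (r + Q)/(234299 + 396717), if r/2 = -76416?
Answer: -631303/631016 ≈ -1.0005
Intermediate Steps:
r = -152832 (r = 2*(-76416) = -152832)
(r + Q)/(234299 + 396717) = (-152832 - 478471)/(234299 + 396717) = -631303/631016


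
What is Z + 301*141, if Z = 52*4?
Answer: 42649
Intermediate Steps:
Z = 208
Z + 301*141 = 208 + 301*141 = 208 + 42441 = 42649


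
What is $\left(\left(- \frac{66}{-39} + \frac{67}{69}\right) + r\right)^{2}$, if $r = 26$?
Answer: $\frac{661055521}{804609} \approx 821.59$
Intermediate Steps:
$\left(\left(- \frac{66}{-39} + \frac{67}{69}\right) + r\right)^{2} = \left(\left(- \frac{66}{-39} + \frac{67}{69}\right) + 26\right)^{2} = \left(\left(\left(-66\right) \left(- \frac{1}{39}\right) + 67 \cdot \frac{1}{69}\right) + 26\right)^{2} = \left(\left(\frac{22}{13} + \frac{67}{69}\right) + 26\right)^{2} = \left(\frac{2389}{897} + 26\right)^{2} = \left(\frac{25711}{897}\right)^{2} = \frac{661055521}{804609}$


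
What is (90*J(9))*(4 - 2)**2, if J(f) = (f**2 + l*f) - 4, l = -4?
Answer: 14760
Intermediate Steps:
J(f) = -4 + f**2 - 4*f (J(f) = (f**2 - 4*f) - 4 = -4 + f**2 - 4*f)
(90*J(9))*(4 - 2)**2 = (90*(-4 + 9**2 - 4*9))*(4 - 2)**2 = (90*(-4 + 81 - 36))*2**2 = (90*41)*4 = 3690*4 = 14760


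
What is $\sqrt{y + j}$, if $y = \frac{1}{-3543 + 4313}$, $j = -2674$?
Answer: $\frac{i \sqrt{1585413830}}{770} \approx 51.711 i$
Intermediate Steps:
$y = \frac{1}{770} \approx 0.0012987$
$\sqrt{y + j} = \sqrt{\frac{1}{770} - 2674} = \sqrt{- \frac{2058979}{770}} = \frac{i \sqrt{1585413830}}{770}$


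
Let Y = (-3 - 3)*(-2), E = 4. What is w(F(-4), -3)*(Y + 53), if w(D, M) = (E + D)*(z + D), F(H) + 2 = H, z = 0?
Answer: 780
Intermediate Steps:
F(H) = -2 + H
w(D, M) = D*(4 + D) (w(D, M) = (4 + D)*(0 + D) = (4 + D)*D = D*(4 + D))
Y = 12 (Y = -6*(-2) = 12)
w(F(-4), -3)*(Y + 53) = ((-2 - 4)*(4 + (-2 - 4)))*(12 + 53) = -6*(4 - 6)*65 = -6*(-2)*65 = 12*65 = 780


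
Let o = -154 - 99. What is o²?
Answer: 64009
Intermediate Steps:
o = -253
o² = (-253)² = 64009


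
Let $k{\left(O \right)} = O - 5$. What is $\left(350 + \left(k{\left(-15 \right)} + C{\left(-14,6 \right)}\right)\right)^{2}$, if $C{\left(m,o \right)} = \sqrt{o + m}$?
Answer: $108892 + 1320 i \sqrt{2} \approx 1.0889 \cdot 10^{5} + 1866.8 i$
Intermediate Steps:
$C{\left(m,o \right)} = \sqrt{m + o}$
$k{\left(O \right)} = -5 + O$
$\left(350 + \left(k{\left(-15 \right)} + C{\left(-14,6 \right)}\right)\right)^{2} = \left(350 + \left(\left(-5 - 15\right) + \sqrt{-14 + 6}\right)\right)^{2} = \left(350 - \left(20 - \sqrt{-8}\right)\right)^{2} = \left(350 - \left(20 - 2 i \sqrt{2}\right)\right)^{2} = \left(330 + 2 i \sqrt{2}\right)^{2}$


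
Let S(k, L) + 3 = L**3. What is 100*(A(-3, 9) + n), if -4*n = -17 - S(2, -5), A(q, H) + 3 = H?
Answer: -2175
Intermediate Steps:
A(q, H) = -3 + H
S(k, L) = -3 + L**3
n = -111/4 (n = -(-17 - (-3 + (-5)**3))/4 = -(-17 - (-3 - 125))/4 = -(-17 - 1*(-128))/4 = -(-17 + 128)/4 = -1/4*111 = -111/4 ≈ -27.750)
100*(A(-3, 9) + n) = 100*((-3 + 9) - 111/4) = 100*(6 - 111/4) = 100*(-87/4) = -2175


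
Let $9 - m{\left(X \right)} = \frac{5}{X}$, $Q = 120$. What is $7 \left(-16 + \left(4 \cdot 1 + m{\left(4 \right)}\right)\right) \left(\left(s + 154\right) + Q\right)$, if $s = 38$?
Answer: $-9282$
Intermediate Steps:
$m{\left(X \right)} = 9 - \frac{5}{X}$
$7 \left(-16 + \left(4 \cdot 1 + m{\left(4 \right)}\right)\right) \left(\left(s + 154\right) + Q\right) = 7 \left(-16 + \left(4 \cdot 1 + \left(9 - \frac{5}{4}\right)\right)\right) \left(\left(38 + 154\right) + 120\right) = 7 \left(-16 + \left(4 + \left(9 - \frac{5}{4}\right)\right)\right) \left(192 + 120\right) = 7 \left(-16 + \left(4 + \left(9 - \frac{5}{4}\right)\right)\right) 312 = 7 \left(-16 + \left(4 + \frac{31}{4}\right)\right) 312 = 7 \left(-16 + \frac{47}{4}\right) 312 = 7 \left(- \frac{17}{4}\right) 312 = \left(- \frac{119}{4}\right) 312 = -9282$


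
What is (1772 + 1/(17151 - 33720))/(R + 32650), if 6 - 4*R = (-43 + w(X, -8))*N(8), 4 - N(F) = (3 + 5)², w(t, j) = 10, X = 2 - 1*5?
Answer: 58720534/1065602097 ≈ 0.055106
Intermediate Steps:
X = -3 (X = 2 - 5 = -3)
N(F) = -60 (N(F) = 4 - (3 + 5)² = 4 - 1*8² = 4 - 1*64 = 4 - 64 = -60)
R = -987/2 (R = 3/2 - (-43 + 10)*(-60)/4 = 3/2 - (-33)*(-60)/4 = 3/2 - ¼*1980 = 3/2 - 495 = -987/2 ≈ -493.50)
(1772 + 1/(17151 - 33720))/(R + 32650) = (1772 + 1/(17151 - 33720))/(-987/2 + 32650) = (1772 + 1/(-16569))/(64313/2) = (1772 - 1/16569)*(2/64313) = (29360267/16569)*(2/64313) = 58720534/1065602097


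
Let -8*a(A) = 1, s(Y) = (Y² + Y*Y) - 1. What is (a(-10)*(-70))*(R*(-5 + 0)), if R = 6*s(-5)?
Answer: -25725/2 ≈ -12863.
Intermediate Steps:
s(Y) = -1 + 2*Y² (s(Y) = (Y² + Y²) - 1 = 2*Y² - 1 = -1 + 2*Y²)
a(A) = -⅛ (a(A) = -⅛*1 = -⅛)
R = 294 (R = 6*(-1 + 2*(-5)²) = 6*(-1 + 2*25) = 6*(-1 + 50) = 6*49 = 294)
(a(-10)*(-70))*(R*(-5 + 0)) = (-⅛*(-70))*(294*(-5 + 0)) = 35*(294*(-5))/4 = (35/4)*(-1470) = -25725/2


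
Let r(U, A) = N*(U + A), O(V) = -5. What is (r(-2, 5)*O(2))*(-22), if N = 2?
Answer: 660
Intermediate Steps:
r(U, A) = 2*A + 2*U (r(U, A) = 2*(U + A) = 2*(A + U) = 2*A + 2*U)
(r(-2, 5)*O(2))*(-22) = ((2*5 + 2*(-2))*(-5))*(-22) = ((10 - 4)*(-5))*(-22) = (6*(-5))*(-22) = -30*(-22) = 660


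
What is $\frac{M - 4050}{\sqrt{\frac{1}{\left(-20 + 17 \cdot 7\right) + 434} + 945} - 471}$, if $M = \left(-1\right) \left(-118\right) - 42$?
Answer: $\frac{997644882}{117737567} + \frac{3974 \sqrt{268464638}}{117737567} \approx 9.0265$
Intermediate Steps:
$M = 76$ ($M = 118 - 42 = 76$)
$\frac{M - 4050}{\sqrt{\frac{1}{\left(-20 + 17 \cdot 7\right) + 434} + 945} - 471} = \frac{76 - 4050}{\sqrt{\frac{1}{\left(-20 + 17 \cdot 7\right) + 434} + 945} - 471} = - \frac{3974}{\sqrt{\frac{1}{\left(-20 + 119\right) + 434} + 945} - 471} = - \frac{3974}{\sqrt{\frac{1}{99 + 434} + 945} - 471} = - \frac{3974}{\sqrt{\frac{1}{533} + 945} - 471} = - \frac{3974}{\sqrt{\frac{503686}{533}} - 471} = - \frac{3974}{\frac{\sqrt{268464638}}{533} - 471} = - \frac{3974}{-471 + \frac{\sqrt{268464638}}{533}}$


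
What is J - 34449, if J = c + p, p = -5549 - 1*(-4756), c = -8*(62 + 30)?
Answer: -35978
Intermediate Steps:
c = -736 (c = -8*92 = -736)
p = -793 (p = -5549 + 4756 = -793)
J = -1529 (J = -736 - 793 = -1529)
J - 34449 = -1529 - 34449 = -35978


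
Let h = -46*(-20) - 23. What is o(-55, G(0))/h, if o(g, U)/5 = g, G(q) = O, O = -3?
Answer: -275/897 ≈ -0.30658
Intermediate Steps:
G(q) = -3
o(g, U) = 5*g
h = 897 (h = 920 - 23 = 897)
o(-55, G(0))/h = (5*(-55))/897 = -275*1/897 = -275/897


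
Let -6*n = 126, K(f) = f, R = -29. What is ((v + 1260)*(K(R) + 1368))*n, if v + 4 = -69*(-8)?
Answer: -50839152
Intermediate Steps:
v = 548 (v = -4 - 69*(-8) = -4 + 552 = 548)
n = -21 (n = -1/6*126 = -21)
((v + 1260)*(K(R) + 1368))*n = ((548 + 1260)*(-29 + 1368))*(-21) = (1808*1339)*(-21) = 2420912*(-21) = -50839152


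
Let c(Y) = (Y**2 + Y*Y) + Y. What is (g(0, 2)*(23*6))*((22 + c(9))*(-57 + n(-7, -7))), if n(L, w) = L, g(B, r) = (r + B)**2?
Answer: -6818304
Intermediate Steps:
g(B, r) = (B + r)**2
c(Y) = Y + 2*Y**2 (c(Y) = (Y**2 + Y**2) + Y = 2*Y**2 + Y = Y + 2*Y**2)
(g(0, 2)*(23*6))*((22 + c(9))*(-57 + n(-7, -7))) = ((0 + 2)**2*(23*6))*((22 + 9*(1 + 2*9))*(-57 - 7)) = (2**2*138)*((22 + 9*(1 + 18))*(-64)) = (4*138)*((22 + 9*19)*(-64)) = 552*((22 + 171)*(-64)) = 552*(193*(-64)) = 552*(-12352) = -6818304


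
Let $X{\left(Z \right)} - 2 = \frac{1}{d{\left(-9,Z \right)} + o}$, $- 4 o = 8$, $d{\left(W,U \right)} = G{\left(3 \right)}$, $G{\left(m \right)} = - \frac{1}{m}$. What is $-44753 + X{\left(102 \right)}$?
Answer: $- \frac{313260}{7} \approx -44751.0$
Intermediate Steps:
$d{\left(W,U \right)} = - \frac{1}{3}$
$o = -2$ ($o = \left(- \frac{1}{4}\right) 8 = -2$)
$X{\left(Z \right)} = \frac{11}{7}$ ($X{\left(Z \right)} = 2 + \frac{1}{- \frac{1}{3} - 2} = 2 + \frac{1}{- \frac{7}{3}} = 2 - \frac{3}{7} = \frac{11}{7}$)
$-44753 + X{\left(102 \right)} = -44753 + \frac{11}{7} = - \frac{313260}{7}$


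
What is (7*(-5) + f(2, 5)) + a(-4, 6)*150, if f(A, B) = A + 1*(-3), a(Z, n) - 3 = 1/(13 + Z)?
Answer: 1292/3 ≈ 430.67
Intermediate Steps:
a(Z, n) = 3 + 1/(13 + Z)
f(A, B) = -3 + A (f(A, B) = A - 3 = -3 + A)
(7*(-5) + f(2, 5)) + a(-4, 6)*150 = (7*(-5) + (-3 + 2)) + ((40 + 3*(-4))/(13 - 4))*150 = (-35 - 1) + ((40 - 12)/9)*150 = -36 + ((1/9)*28)*150 = -36 + (28/9)*150 = -36 + 1400/3 = 1292/3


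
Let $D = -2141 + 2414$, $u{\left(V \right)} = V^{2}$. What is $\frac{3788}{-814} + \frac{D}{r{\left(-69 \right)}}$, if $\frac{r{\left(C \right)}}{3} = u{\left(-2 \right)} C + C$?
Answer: $- \frac{690467}{140415} \approx -4.9173$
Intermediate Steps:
$D = 273$
$r{\left(C \right)} = 15 C$ ($r{\left(C \right)} = 3 \left(\left(-2\right)^{2} C + C\right) = 3 \left(4 C + C\right) = 3 \cdot 5 C = 15 C$)
$\frac{3788}{-814} + \frac{D}{r{\left(-69 \right)}} = \frac{3788}{-814} + \frac{273}{15 \left(-69\right)} = 3788 \left(- \frac{1}{814}\right) + \frac{273}{-1035} = - \frac{1894}{407} + 273 \left(- \frac{1}{1035}\right) = - \frac{1894}{407} - \frac{91}{345} = - \frac{690467}{140415}$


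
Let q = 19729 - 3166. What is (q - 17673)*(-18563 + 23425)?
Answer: -5396820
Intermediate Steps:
q = 16563
(q - 17673)*(-18563 + 23425) = (16563 - 17673)*(-18563 + 23425) = -1110*4862 = -5396820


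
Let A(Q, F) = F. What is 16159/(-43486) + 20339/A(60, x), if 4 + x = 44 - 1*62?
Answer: -20109483/21743 ≈ -924.87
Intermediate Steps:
x = -22 (x = -4 + (44 - 1*62) = -4 + (44 - 62) = -4 - 18 = -22)
16159/(-43486) + 20339/A(60, x) = 16159/(-43486) + 20339/(-22) = 16159*(-1/43486) + 20339*(-1/22) = -16159/43486 - 1849/2 = -20109483/21743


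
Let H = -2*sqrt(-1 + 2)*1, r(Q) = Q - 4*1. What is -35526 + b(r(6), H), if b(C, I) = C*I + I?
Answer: -35532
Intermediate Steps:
r(Q) = -4 + Q (r(Q) = Q - 4 = -4 + Q)
H = -2 (H = -2*sqrt(1)*1 = -2*1*1 = -2*1 = -2)
b(C, I) = I + C*I
-35526 + b(r(6), H) = -35526 - 2*(1 + (-4 + 6)) = -35526 - 2*(1 + 2) = -35526 - 2*3 = -35526 - 6 = -35532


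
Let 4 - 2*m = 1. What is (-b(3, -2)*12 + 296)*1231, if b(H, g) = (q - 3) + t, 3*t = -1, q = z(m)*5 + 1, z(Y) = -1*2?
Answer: 546564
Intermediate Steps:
m = 3/2 (m = 2 - 1/2*1 = 2 - 1/2 = 3/2 ≈ 1.5000)
z(Y) = -2
q = -9 (q = -2*5 + 1 = -10 + 1 = -9)
t = -1/3 (t = (1/3)*(-1) = -1/3 ≈ -0.33333)
b(H, g) = -37/3 (b(H, g) = (-9 - 3) - 1/3 = -12 - 1/3 = -37/3)
(-b(3, -2)*12 + 296)*1231 = (-1*(-37/3)*12 + 296)*1231 = ((37/3)*12 + 296)*1231 = (148 + 296)*1231 = 444*1231 = 546564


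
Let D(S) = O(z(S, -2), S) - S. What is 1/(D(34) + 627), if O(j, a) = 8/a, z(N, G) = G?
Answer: 17/10085 ≈ 0.0016857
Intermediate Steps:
D(S) = -S + 8/S (D(S) = 8/S - S = -S + 8/S)
1/(D(34) + 627) = 1/((-1*34 + 8/34) + 627) = 1/((-34 + 8*(1/34)) + 627) = 1/((-34 + 4/17) + 627) = 1/(-574/17 + 627) = 1/(10085/17) = 17/10085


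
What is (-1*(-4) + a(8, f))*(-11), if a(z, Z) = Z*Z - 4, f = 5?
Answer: -275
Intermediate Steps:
a(z, Z) = -4 + Z² (a(z, Z) = Z² - 4 = -4 + Z²)
(-1*(-4) + a(8, f))*(-11) = (-1*(-4) + (-4 + 5²))*(-11) = (4 + (-4 + 25))*(-11) = (4 + 21)*(-11) = 25*(-11) = -275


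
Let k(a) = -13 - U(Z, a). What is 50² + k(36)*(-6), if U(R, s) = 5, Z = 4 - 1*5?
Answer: 2608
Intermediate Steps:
Z = -1 (Z = 4 - 5 = -1)
k(a) = -18 (k(a) = -13 - 1*5 = -13 - 5 = -18)
50² + k(36)*(-6) = 50² - 18*(-6) = 2500 + 108 = 2608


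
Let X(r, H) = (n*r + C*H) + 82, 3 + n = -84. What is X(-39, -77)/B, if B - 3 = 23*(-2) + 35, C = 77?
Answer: 1227/4 ≈ 306.75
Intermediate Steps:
n = -87 (n = -3 - 84 = -87)
X(r, H) = 82 - 87*r + 77*H (X(r, H) = (-87*r + 77*H) + 82 = 82 - 87*r + 77*H)
B = -8 (B = 3 + (23*(-2) + 35) = 3 + (-46 + 35) = 3 - 11 = -8)
X(-39, -77)/B = (82 - 87*(-39) + 77*(-77))/(-8) = (82 + 3393 - 5929)*(-⅛) = -2454*(-⅛) = 1227/4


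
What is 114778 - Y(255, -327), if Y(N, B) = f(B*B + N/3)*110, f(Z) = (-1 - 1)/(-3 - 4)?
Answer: 803226/7 ≈ 1.1475e+5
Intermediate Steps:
f(Z) = 2/7 (f(Z) = -2/(-7) = -2*(-⅐) = 2/7)
Y(N, B) = 220/7 (Y(N, B) = (2/7)*110 = 220/7)
114778 - Y(255, -327) = 114778 - 1*220/7 = 114778 - 220/7 = 803226/7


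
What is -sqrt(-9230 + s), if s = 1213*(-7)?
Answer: -3*I*sqrt(1969) ≈ -133.12*I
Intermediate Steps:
s = -8491
-sqrt(-9230 + s) = -sqrt(-9230 - 8491) = -sqrt(-17721) = -3*I*sqrt(1969)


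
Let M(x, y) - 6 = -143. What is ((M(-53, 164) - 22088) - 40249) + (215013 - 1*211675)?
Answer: -59136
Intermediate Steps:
M(x, y) = -137 (M(x, y) = 6 - 143 = -137)
((M(-53, 164) - 22088) - 40249) + (215013 - 1*211675) = ((-137 - 22088) - 40249) + (215013 - 1*211675) = (-22225 - 40249) + (215013 - 211675) = -62474 + 3338 = -59136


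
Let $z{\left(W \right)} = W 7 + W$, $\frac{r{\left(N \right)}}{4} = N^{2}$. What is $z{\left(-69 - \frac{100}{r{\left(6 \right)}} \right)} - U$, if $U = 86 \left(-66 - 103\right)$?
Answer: $\frac{125788}{9} \approx 13976.0$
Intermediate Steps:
$r{\left(N \right)} = 4 N^{2}$
$U = -14534$ ($U = 86 \left(-169\right) = -14534$)
$z{\left(W \right)} = 8 W$ ($z{\left(W \right)} = 7 W + W = 8 W$)
$z{\left(-69 - \frac{100}{r{\left(6 \right)}} \right)} - U = 8 \left(-69 - \frac{100}{4 \cdot 6^{2}}\right) - -14534 = 8 \left(-69 - \frac{100}{4 \cdot 36}\right) + 14534 = 8 \left(-69 - \frac{100}{144}\right) + 14534 = 8 \left(-69 - 100 \cdot \frac{1}{144}\right) + 14534 = 8 \left(-69 - \frac{25}{36}\right) + 14534 = 8 \left(- \frac{2509}{36}\right) + 14534 = - \frac{5018}{9} + 14534 = \frac{125788}{9}$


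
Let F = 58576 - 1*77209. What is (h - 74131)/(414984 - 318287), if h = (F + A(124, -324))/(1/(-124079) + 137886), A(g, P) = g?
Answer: -1268291561226294/1654365474952121 ≈ -0.76663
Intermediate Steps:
F = -18633 (F = 58576 - 77209 = -18633)
h = -2296578211/17108756993 (h = (-18633 + 124)/(1/(-124079) + 137886) = -18509/(-1/124079 + 137886) = -18509/17108756993/124079 = -18509*124079/17108756993 = -2296578211/17108756993 ≈ -0.13423)
(h - 74131)/(414984 - 318287) = (-2296578211/17108756993 - 74131)/(414984 - 318287) = -1268291561226294/17108756993/96697 = -1268291561226294/17108756993*1/96697 = -1268291561226294/1654365474952121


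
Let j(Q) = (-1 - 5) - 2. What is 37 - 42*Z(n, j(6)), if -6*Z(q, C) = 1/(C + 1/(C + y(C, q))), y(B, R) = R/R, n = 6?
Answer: 2060/57 ≈ 36.140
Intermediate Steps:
j(Q) = -8 (j(Q) = -6 - 2 = -8)
y(B, R) = 1
Z(q, C) = -1/(6*(C + 1/(1 + C))) (Z(q, C) = -1/(6*(C + 1/(C + 1))) = -1/(6*(C + 1/(1 + C))))
37 - 42*Z(n, j(6)) = 37 - 7*(-1 - 1*(-8))/(1 - 8 + (-8)**2) = 37 - 7*(-1 + 8)/(1 - 8 + 64) = 37 - 7*7/57 = 37 - 42*7/342 = 37 - 49/57 = 2060/57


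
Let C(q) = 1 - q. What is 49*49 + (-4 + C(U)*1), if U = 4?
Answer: 2394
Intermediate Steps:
49*49 + (-4 + C(U)*1) = 49*49 + (-4 + (1 - 1*4)*1) = 2401 + (-4 + (1 - 4)*1) = 2401 + (-4 - 3*1) = 2401 + (-4 - 3) = 2401 - 7 = 2394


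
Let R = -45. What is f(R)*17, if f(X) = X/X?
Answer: 17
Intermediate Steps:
f(X) = 1
f(R)*17 = 1*17 = 17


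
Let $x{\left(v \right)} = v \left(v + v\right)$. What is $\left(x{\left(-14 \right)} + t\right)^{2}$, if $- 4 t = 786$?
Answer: $\frac{152881}{4} \approx 38220.0$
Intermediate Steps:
$x{\left(v \right)} = 2 v^{2}$ ($x{\left(v \right)} = v 2 v = 2 v^{2}$)
$t = - \frac{393}{2}$ ($t = \left(- \frac{1}{4}\right) 786 = - \frac{393}{2} \approx -196.5$)
$\left(x{\left(-14 \right)} + t\right)^{2} = \left(2 \left(-14\right)^{2} - \frac{393}{2}\right)^{2} = \left(2 \cdot 196 - \frac{393}{2}\right)^{2} = \left(392 - \frac{393}{2}\right)^{2} = \left(\frac{391}{2}\right)^{2} = \frac{152881}{4}$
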